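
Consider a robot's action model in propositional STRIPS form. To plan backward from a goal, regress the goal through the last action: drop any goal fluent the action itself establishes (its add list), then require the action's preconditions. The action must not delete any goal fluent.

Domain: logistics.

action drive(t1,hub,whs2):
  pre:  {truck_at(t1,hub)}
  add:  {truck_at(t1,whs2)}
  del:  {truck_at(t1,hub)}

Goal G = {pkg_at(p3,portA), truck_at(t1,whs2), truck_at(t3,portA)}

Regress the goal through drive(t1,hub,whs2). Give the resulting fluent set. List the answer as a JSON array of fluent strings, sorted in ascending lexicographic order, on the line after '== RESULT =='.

Compute (G \ add) ∪ pre:
  G ∩ del = {}  (empty — regression defined)
  G \ add = {pkg_at(p3,portA), truck_at(t1,whs2), truck_at(t3,portA)} \ {truck_at(t1,whs2)} = {pkg_at(p3,portA), truck_at(t3,portA)}
  ∪ pre   = {pkg_at(p3,portA), truck_at(t3,portA)} ∪ {truck_at(t1,hub)}
          = {pkg_at(p3,portA), truck_at(t1,hub), truck_at(t3,portA)}

== RESULT ==
["pkg_at(p3,portA)", "truck_at(t1,hub)", "truck_at(t3,portA)"]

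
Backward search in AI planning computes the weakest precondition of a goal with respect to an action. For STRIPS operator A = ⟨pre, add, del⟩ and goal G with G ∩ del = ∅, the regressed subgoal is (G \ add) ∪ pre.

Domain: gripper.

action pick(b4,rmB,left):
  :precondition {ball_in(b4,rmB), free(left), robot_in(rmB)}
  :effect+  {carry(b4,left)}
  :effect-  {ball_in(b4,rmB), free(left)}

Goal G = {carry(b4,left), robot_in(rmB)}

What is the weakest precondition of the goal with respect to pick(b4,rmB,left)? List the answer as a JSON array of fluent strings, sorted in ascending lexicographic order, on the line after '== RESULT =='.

Regress:
  G ∩ del = {}  (empty — regression defined)
  G \ add = {carry(b4,left), robot_in(rmB)} \ {carry(b4,left)} = {robot_in(rmB)}
  ∪ pre   = {robot_in(rmB)} ∪ {ball_in(b4,rmB), free(left), robot_in(rmB)}
          = {ball_in(b4,rmB), free(left), robot_in(rmB)}

== RESULT ==
["ball_in(b4,rmB)", "free(left)", "robot_in(rmB)"]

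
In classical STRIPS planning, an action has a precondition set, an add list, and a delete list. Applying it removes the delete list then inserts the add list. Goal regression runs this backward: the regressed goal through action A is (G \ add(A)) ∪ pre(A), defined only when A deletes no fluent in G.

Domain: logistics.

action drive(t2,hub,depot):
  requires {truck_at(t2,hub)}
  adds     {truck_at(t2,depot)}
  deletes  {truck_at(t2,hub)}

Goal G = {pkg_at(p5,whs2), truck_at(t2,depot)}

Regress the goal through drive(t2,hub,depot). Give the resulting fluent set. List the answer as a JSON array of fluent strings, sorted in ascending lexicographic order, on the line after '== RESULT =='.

Regress:
  G ∩ del = {}  (empty — regression defined)
  G \ add = {pkg_at(p5,whs2), truck_at(t2,depot)} \ {truck_at(t2,depot)} = {pkg_at(p5,whs2)}
  ∪ pre   = {pkg_at(p5,whs2)} ∪ {truck_at(t2,hub)}
          = {pkg_at(p5,whs2), truck_at(t2,hub)}

== RESULT ==
["pkg_at(p5,whs2)", "truck_at(t2,hub)"]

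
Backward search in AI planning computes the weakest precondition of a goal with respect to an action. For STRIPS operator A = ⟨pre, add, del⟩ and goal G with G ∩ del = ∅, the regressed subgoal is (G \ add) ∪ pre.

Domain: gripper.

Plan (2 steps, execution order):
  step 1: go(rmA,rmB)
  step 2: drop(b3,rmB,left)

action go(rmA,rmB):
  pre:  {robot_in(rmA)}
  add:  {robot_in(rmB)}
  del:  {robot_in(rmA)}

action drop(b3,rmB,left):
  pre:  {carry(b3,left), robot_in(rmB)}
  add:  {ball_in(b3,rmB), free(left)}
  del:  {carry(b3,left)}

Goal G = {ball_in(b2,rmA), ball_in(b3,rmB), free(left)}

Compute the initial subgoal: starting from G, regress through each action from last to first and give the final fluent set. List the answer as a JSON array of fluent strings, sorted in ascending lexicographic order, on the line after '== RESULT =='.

Work backward from the goal:
  through step 2 (drop(b3,rmB,left)): drop {ball_in(b3,rmB), free(left)}, keep {ball_in(b2,rmA)}, require {carry(b3,left), robot_in(rmB)}
    → {ball_in(b2,rmA), carry(b3,left), robot_in(rmB)}
  through step 1 (go(rmA,rmB)): drop {robot_in(rmB)}, keep {ball_in(b2,rmA), carry(b3,left)}, require {robot_in(rmA)}
    → {ball_in(b2,rmA), carry(b3,left), robot_in(rmA)}

== RESULT ==
["ball_in(b2,rmA)", "carry(b3,left)", "robot_in(rmA)"]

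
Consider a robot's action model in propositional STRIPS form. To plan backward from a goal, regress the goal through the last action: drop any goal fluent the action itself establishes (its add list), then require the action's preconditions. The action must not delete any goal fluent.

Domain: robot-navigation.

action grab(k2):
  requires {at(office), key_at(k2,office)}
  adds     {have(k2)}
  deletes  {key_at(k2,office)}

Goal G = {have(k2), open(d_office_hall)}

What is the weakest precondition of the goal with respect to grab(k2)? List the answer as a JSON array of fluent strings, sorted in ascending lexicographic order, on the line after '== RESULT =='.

Regress:
  G ∩ del = {}  (empty — regression defined)
  G \ add = {have(k2), open(d_office_hall)} \ {have(k2)} = {open(d_office_hall)}
  ∪ pre   = {open(d_office_hall)} ∪ {at(office), key_at(k2,office)}
          = {at(office), key_at(k2,office), open(d_office_hall)}

== RESULT ==
["at(office)", "key_at(k2,office)", "open(d_office_hall)"]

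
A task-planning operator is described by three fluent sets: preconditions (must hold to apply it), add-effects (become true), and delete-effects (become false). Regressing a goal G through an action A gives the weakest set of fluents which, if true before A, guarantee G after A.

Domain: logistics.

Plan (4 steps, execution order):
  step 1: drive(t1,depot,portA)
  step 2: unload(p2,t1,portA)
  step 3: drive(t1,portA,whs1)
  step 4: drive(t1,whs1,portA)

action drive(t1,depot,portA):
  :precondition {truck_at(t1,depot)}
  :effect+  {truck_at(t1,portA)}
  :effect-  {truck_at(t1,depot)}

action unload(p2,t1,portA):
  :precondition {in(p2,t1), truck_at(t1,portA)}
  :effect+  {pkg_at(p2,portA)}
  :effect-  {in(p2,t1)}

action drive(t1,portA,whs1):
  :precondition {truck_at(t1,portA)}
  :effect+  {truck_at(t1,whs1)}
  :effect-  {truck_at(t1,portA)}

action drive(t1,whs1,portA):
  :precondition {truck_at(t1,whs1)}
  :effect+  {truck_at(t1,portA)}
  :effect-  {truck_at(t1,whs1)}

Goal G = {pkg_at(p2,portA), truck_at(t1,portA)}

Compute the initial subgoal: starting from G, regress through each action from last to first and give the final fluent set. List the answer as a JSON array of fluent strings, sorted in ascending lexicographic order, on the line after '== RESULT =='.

Work backward from the goal:
  through step 4 (drive(t1,whs1,portA)): drop {truck_at(t1,portA)}, keep {pkg_at(p2,portA)}, require {truck_at(t1,whs1)}
    → {pkg_at(p2,portA), truck_at(t1,whs1)}
  through step 3 (drive(t1,portA,whs1)): drop {truck_at(t1,whs1)}, keep {pkg_at(p2,portA)}, require {truck_at(t1,portA)}
    → {pkg_at(p2,portA), truck_at(t1,portA)}
  through step 2 (unload(p2,t1,portA)): drop {pkg_at(p2,portA)}, keep {truck_at(t1,portA)}, require {in(p2,t1), truck_at(t1,portA)}
    → {in(p2,t1), truck_at(t1,portA)}
  through step 1 (drive(t1,depot,portA)): drop {truck_at(t1,portA)}, keep {in(p2,t1)}, require {truck_at(t1,depot)}
    → {in(p2,t1), truck_at(t1,depot)}

== RESULT ==
["in(p2,t1)", "truck_at(t1,depot)"]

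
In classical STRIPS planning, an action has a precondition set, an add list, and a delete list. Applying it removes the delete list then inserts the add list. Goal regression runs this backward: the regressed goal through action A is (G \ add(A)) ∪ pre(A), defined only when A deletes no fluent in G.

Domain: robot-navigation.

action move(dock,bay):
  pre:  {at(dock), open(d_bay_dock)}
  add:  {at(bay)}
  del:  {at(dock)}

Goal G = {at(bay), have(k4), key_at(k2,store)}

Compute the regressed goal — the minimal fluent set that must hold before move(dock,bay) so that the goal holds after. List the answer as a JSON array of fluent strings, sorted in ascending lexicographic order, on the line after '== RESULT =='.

Compute (G \ add) ∪ pre:
  G ∩ del = {}  (empty — regression defined)
  G \ add = {at(bay), have(k4), key_at(k2,store)} \ {at(bay)} = {have(k4), key_at(k2,store)}
  ∪ pre   = {have(k4), key_at(k2,store)} ∪ {at(dock), open(d_bay_dock)}
          = {at(dock), have(k4), key_at(k2,store), open(d_bay_dock)}

== RESULT ==
["at(dock)", "have(k4)", "key_at(k2,store)", "open(d_bay_dock)"]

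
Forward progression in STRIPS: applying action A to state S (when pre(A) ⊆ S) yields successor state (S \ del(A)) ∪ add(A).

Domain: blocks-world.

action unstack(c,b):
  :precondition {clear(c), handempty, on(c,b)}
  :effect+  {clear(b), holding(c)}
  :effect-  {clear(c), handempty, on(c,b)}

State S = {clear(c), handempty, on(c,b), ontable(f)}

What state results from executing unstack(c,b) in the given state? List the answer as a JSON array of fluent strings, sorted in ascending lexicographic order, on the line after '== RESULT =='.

Progress:
  pre ⊆ S: {clear(c), handempty, on(c,b)} ⊆ S  — applicable
  S \ del = {ontable(f)}
  ∪ add   = {clear(b), holding(c), ontable(f)}

== RESULT ==
["clear(b)", "holding(c)", "ontable(f)"]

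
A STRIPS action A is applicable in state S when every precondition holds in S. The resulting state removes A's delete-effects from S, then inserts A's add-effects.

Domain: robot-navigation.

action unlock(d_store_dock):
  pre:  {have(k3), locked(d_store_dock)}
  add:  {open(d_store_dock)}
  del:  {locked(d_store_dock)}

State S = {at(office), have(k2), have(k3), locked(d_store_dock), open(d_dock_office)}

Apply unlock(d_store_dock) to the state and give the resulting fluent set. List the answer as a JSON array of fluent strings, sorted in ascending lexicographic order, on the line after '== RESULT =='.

Progress:
  pre ⊆ S: {have(k3), locked(d_store_dock)} ⊆ S  — applicable
  S \ del = {at(office), have(k2), have(k3), open(d_dock_office)}
  ∪ add   = {at(office), have(k2), have(k3), open(d_dock_office), open(d_store_dock)}

== RESULT ==
["at(office)", "have(k2)", "have(k3)", "open(d_dock_office)", "open(d_store_dock)"]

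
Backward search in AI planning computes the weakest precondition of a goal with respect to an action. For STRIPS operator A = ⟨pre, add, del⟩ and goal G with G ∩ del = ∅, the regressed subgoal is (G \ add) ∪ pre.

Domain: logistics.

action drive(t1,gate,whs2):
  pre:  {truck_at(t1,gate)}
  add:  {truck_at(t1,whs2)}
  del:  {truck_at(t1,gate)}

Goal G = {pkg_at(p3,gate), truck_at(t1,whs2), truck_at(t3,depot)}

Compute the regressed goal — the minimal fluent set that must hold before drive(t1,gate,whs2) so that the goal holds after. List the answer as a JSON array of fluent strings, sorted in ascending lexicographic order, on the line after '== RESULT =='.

Compute (G \ add) ∪ pre:
  G ∩ del = {}  (empty — regression defined)
  G \ add = {pkg_at(p3,gate), truck_at(t1,whs2), truck_at(t3,depot)} \ {truck_at(t1,whs2)} = {pkg_at(p3,gate), truck_at(t3,depot)}
  ∪ pre   = {pkg_at(p3,gate), truck_at(t3,depot)} ∪ {truck_at(t1,gate)}
          = {pkg_at(p3,gate), truck_at(t1,gate), truck_at(t3,depot)}

== RESULT ==
["pkg_at(p3,gate)", "truck_at(t1,gate)", "truck_at(t3,depot)"]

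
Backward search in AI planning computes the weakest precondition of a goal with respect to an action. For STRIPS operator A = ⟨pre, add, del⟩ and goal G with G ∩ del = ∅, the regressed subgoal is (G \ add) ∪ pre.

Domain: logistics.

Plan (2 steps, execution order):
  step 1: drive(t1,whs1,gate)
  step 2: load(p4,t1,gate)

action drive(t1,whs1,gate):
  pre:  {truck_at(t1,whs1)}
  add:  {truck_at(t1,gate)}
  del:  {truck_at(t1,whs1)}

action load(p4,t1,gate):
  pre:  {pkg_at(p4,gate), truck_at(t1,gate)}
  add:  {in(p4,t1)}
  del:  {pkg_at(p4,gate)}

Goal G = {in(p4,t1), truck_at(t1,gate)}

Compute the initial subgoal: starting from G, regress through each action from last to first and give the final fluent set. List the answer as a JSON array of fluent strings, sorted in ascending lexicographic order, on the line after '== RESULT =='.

Work backward from the goal:
  through step 2 (load(p4,t1,gate)): drop {in(p4,t1)}, keep {truck_at(t1,gate)}, require {pkg_at(p4,gate), truck_at(t1,gate)}
    → {pkg_at(p4,gate), truck_at(t1,gate)}
  through step 1 (drive(t1,whs1,gate)): drop {truck_at(t1,gate)}, keep {pkg_at(p4,gate)}, require {truck_at(t1,whs1)}
    → {pkg_at(p4,gate), truck_at(t1,whs1)}

== RESULT ==
["pkg_at(p4,gate)", "truck_at(t1,whs1)"]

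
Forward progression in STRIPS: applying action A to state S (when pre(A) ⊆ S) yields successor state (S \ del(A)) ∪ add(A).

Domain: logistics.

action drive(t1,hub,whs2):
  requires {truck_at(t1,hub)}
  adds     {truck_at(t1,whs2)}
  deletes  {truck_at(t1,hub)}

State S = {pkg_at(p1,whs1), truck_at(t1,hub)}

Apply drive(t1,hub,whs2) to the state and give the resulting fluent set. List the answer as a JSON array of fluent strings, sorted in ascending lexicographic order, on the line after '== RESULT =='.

Compute (S \ del) ∪ add:
  pre ⊆ S: {truck_at(t1,hub)} ⊆ S  — applicable
  S \ del = {pkg_at(p1,whs1)}
  ∪ add   = {pkg_at(p1,whs1), truck_at(t1,whs2)}

== RESULT ==
["pkg_at(p1,whs1)", "truck_at(t1,whs2)"]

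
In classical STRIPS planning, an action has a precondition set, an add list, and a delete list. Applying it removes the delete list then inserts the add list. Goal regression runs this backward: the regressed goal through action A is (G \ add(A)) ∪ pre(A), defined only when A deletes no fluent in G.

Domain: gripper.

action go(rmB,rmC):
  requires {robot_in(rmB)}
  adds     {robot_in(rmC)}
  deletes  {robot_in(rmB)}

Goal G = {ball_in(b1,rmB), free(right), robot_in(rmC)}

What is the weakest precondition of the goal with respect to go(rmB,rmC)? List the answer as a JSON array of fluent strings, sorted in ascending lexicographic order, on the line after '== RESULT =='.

Regress:
  G ∩ del = {}  (empty — regression defined)
  G \ add = {ball_in(b1,rmB), free(right), robot_in(rmC)} \ {robot_in(rmC)} = {ball_in(b1,rmB), free(right)}
  ∪ pre   = {ball_in(b1,rmB), free(right)} ∪ {robot_in(rmB)}
          = {ball_in(b1,rmB), free(right), robot_in(rmB)}

== RESULT ==
["ball_in(b1,rmB)", "free(right)", "robot_in(rmB)"]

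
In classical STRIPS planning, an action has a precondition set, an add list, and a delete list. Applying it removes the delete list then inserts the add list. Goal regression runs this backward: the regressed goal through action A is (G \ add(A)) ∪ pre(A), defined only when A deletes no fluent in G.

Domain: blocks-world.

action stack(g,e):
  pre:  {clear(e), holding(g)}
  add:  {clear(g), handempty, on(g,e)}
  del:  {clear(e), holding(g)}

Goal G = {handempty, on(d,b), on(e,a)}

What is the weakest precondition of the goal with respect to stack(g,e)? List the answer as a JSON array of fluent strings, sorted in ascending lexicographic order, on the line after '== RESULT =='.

Compute (G \ add) ∪ pre:
  G ∩ del = {}  (empty — regression defined)
  G \ add = {handempty, on(d,b), on(e,a)} \ {clear(g), handempty, on(g,e)} = {on(d,b), on(e,a)}
  ∪ pre   = {on(d,b), on(e,a)} ∪ {clear(e), holding(g)}
          = {clear(e), holding(g), on(d,b), on(e,a)}

== RESULT ==
["clear(e)", "holding(g)", "on(d,b)", "on(e,a)"]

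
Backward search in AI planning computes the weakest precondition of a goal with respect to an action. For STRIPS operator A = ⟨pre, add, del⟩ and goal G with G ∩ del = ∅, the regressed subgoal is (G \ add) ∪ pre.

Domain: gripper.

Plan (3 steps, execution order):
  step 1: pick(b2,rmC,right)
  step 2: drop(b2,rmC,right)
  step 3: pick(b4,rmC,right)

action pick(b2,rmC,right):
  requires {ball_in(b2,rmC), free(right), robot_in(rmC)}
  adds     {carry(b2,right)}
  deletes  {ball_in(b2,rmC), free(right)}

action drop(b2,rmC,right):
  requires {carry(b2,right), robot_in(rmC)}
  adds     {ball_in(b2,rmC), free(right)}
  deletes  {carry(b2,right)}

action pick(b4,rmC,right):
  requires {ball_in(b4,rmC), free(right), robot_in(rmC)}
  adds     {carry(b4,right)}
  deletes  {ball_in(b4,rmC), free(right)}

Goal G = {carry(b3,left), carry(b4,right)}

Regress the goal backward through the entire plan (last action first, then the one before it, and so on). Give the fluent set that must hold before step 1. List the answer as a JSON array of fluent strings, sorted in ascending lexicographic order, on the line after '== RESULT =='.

Regress step by step:
  through step 3 (pick(b4,rmC,right)): drop {carry(b4,right)}, keep {carry(b3,left)}, require {ball_in(b4,rmC), free(right), robot_in(rmC)}
    → {ball_in(b4,rmC), carry(b3,left), free(right), robot_in(rmC)}
  through step 2 (drop(b2,rmC,right)): drop {free(right)}, keep {ball_in(b4,rmC), carry(b3,left), robot_in(rmC)}, require {carry(b2,right), robot_in(rmC)}
    → {ball_in(b4,rmC), carry(b2,right), carry(b3,left), robot_in(rmC)}
  through step 1 (pick(b2,rmC,right)): drop {carry(b2,right)}, keep {ball_in(b4,rmC), carry(b3,left), robot_in(rmC)}, require {ball_in(b2,rmC), free(right), robot_in(rmC)}
    → {ball_in(b2,rmC), ball_in(b4,rmC), carry(b3,left), free(right), robot_in(rmC)}

== RESULT ==
["ball_in(b2,rmC)", "ball_in(b4,rmC)", "carry(b3,left)", "free(right)", "robot_in(rmC)"]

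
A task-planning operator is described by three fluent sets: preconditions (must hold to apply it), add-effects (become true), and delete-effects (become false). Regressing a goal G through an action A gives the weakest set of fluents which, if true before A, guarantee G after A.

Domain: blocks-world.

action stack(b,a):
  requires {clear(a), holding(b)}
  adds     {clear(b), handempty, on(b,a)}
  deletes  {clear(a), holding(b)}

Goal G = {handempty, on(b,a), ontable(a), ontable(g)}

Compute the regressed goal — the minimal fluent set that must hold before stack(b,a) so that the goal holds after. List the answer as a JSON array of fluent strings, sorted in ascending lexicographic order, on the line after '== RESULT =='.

Compute (G \ add) ∪ pre:
  G ∩ del = {}  (empty — regression defined)
  G \ add = {handempty, on(b,a), ontable(a), ontable(g)} \ {clear(b), handempty, on(b,a)} = {ontable(a), ontable(g)}
  ∪ pre   = {ontable(a), ontable(g)} ∪ {clear(a), holding(b)}
          = {clear(a), holding(b), ontable(a), ontable(g)}

== RESULT ==
["clear(a)", "holding(b)", "ontable(a)", "ontable(g)"]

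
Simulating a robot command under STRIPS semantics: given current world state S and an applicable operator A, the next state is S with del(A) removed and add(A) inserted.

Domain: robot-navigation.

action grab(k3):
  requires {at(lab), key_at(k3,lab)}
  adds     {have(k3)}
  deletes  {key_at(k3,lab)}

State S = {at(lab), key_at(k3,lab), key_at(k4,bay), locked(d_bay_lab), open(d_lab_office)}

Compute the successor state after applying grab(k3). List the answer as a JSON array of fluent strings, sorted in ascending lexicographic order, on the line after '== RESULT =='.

Progress:
  pre ⊆ S: {at(lab), key_at(k3,lab)} ⊆ S  — applicable
  S \ del = {at(lab), key_at(k4,bay), locked(d_bay_lab), open(d_lab_office)}
  ∪ add   = {at(lab), have(k3), key_at(k4,bay), locked(d_bay_lab), open(d_lab_office)}

== RESULT ==
["at(lab)", "have(k3)", "key_at(k4,bay)", "locked(d_bay_lab)", "open(d_lab_office)"]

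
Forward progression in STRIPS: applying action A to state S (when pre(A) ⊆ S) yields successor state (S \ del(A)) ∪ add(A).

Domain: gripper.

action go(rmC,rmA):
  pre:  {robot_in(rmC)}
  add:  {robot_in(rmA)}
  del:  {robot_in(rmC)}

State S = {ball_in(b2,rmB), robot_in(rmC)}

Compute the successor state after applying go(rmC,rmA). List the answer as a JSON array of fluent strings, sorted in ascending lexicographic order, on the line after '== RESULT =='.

Compute (S \ del) ∪ add:
  pre ⊆ S: {robot_in(rmC)} ⊆ S  — applicable
  S \ del = {ball_in(b2,rmB)}
  ∪ add   = {ball_in(b2,rmB), robot_in(rmA)}

== RESULT ==
["ball_in(b2,rmB)", "robot_in(rmA)"]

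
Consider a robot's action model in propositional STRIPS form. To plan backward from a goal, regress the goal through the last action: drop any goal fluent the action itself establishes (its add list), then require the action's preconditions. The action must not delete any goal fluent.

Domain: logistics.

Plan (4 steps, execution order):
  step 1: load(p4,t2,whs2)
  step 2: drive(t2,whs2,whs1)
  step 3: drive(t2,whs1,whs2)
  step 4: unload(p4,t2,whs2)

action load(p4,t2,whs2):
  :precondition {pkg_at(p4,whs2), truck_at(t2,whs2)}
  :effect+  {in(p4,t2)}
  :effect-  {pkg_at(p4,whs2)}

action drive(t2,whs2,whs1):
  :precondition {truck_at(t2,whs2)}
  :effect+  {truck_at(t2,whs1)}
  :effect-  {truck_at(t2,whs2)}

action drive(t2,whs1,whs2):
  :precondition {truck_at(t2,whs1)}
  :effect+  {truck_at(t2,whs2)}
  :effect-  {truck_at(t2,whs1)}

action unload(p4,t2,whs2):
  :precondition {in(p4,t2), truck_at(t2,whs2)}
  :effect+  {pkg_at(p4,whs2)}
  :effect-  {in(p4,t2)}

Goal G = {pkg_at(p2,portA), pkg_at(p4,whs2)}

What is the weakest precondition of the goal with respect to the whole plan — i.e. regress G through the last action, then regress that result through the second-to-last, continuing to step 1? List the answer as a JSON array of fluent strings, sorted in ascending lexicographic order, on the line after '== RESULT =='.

Work backward from the goal:
  through step 4 (unload(p4,t2,whs2)): drop {pkg_at(p4,whs2)}, keep {pkg_at(p2,portA)}, require {in(p4,t2), truck_at(t2,whs2)}
    → {in(p4,t2), pkg_at(p2,portA), truck_at(t2,whs2)}
  through step 3 (drive(t2,whs1,whs2)): drop {truck_at(t2,whs2)}, keep {in(p4,t2), pkg_at(p2,portA)}, require {truck_at(t2,whs1)}
    → {in(p4,t2), pkg_at(p2,portA), truck_at(t2,whs1)}
  through step 2 (drive(t2,whs2,whs1)): drop {truck_at(t2,whs1)}, keep {in(p4,t2), pkg_at(p2,portA)}, require {truck_at(t2,whs2)}
    → {in(p4,t2), pkg_at(p2,portA), truck_at(t2,whs2)}
  through step 1 (load(p4,t2,whs2)): drop {in(p4,t2)}, keep {pkg_at(p2,portA), truck_at(t2,whs2)}, require {pkg_at(p4,whs2), truck_at(t2,whs2)}
    → {pkg_at(p2,portA), pkg_at(p4,whs2), truck_at(t2,whs2)}

== RESULT ==
["pkg_at(p2,portA)", "pkg_at(p4,whs2)", "truck_at(t2,whs2)"]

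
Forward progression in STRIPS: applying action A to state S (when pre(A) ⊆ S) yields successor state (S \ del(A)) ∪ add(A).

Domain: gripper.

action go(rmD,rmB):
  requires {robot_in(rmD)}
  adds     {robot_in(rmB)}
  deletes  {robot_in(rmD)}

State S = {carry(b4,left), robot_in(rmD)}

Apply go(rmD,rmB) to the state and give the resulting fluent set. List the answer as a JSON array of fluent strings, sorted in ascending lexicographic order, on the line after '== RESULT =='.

Compute (S \ del) ∪ add:
  pre ⊆ S: {robot_in(rmD)} ⊆ S  — applicable
  S \ del = {carry(b4,left)}
  ∪ add   = {carry(b4,left), robot_in(rmB)}

== RESULT ==
["carry(b4,left)", "robot_in(rmB)"]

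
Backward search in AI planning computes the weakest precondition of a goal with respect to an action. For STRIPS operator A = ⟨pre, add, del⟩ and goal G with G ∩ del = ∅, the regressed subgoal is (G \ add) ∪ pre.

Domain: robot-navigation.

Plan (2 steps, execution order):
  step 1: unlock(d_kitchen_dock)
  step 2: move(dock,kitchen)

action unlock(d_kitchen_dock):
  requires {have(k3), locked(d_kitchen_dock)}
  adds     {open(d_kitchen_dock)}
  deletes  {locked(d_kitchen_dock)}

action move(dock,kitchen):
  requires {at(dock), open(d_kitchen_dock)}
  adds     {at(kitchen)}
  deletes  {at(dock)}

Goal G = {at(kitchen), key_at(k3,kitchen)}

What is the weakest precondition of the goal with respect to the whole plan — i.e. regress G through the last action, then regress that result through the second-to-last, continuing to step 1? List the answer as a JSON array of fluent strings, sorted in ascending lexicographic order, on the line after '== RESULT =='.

Regress step by step:
  through step 2 (move(dock,kitchen)): drop {at(kitchen)}, keep {key_at(k3,kitchen)}, require {at(dock), open(d_kitchen_dock)}
    → {at(dock), key_at(k3,kitchen), open(d_kitchen_dock)}
  through step 1 (unlock(d_kitchen_dock)): drop {open(d_kitchen_dock)}, keep {at(dock), key_at(k3,kitchen)}, require {have(k3), locked(d_kitchen_dock)}
    → {at(dock), have(k3), key_at(k3,kitchen), locked(d_kitchen_dock)}

== RESULT ==
["at(dock)", "have(k3)", "key_at(k3,kitchen)", "locked(d_kitchen_dock)"]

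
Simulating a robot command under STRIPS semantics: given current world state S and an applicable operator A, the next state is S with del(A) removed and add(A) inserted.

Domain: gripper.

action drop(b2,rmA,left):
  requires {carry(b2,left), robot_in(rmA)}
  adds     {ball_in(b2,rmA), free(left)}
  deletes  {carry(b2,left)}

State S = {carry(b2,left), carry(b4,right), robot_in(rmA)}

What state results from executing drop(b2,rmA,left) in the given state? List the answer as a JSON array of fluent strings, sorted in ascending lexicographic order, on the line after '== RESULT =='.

Progress:
  pre ⊆ S: {carry(b2,left), robot_in(rmA)} ⊆ S  — applicable
  S \ del = {carry(b4,right), robot_in(rmA)}
  ∪ add   = {ball_in(b2,rmA), carry(b4,right), free(left), robot_in(rmA)}

== RESULT ==
["ball_in(b2,rmA)", "carry(b4,right)", "free(left)", "robot_in(rmA)"]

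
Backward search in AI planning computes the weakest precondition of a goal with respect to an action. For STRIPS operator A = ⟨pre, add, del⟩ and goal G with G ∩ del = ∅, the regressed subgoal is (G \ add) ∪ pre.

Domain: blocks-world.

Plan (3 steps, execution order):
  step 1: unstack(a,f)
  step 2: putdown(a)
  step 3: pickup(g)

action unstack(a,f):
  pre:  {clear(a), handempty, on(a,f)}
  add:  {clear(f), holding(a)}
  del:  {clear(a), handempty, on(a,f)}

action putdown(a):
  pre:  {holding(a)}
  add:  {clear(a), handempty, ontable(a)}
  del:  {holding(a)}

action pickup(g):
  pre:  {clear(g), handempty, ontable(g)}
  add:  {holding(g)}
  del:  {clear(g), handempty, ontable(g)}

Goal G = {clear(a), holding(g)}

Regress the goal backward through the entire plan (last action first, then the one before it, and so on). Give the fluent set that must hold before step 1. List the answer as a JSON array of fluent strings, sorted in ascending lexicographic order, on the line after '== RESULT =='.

Work backward from the goal:
  through step 3 (pickup(g)): drop {holding(g)}, keep {clear(a)}, require {clear(g), handempty, ontable(g)}
    → {clear(a), clear(g), handempty, ontable(g)}
  through step 2 (putdown(a)): drop {clear(a), handempty}, keep {clear(g), ontable(g)}, require {holding(a)}
    → {clear(g), holding(a), ontable(g)}
  through step 1 (unstack(a,f)): drop {holding(a)}, keep {clear(g), ontable(g)}, require {clear(a), handempty, on(a,f)}
    → {clear(a), clear(g), handempty, on(a,f), ontable(g)}

== RESULT ==
["clear(a)", "clear(g)", "handempty", "on(a,f)", "ontable(g)"]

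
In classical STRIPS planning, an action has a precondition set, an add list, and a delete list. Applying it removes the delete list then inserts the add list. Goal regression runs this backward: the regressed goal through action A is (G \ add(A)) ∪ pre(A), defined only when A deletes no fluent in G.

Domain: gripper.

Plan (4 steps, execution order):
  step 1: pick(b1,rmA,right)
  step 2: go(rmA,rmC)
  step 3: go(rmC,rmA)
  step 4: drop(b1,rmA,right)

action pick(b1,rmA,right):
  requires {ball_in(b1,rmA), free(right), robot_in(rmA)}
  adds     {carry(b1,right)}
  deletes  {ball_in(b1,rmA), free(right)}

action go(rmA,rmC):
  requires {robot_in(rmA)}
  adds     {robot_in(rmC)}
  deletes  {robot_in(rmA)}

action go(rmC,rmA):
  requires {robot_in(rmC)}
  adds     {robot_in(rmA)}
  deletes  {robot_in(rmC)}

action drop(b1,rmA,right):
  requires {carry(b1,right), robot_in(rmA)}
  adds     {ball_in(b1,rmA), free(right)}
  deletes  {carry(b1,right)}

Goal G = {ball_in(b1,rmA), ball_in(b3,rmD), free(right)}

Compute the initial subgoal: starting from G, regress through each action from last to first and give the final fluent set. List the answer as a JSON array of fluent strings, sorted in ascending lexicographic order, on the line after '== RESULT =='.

Work backward from the goal:
  through step 4 (drop(b1,rmA,right)): drop {ball_in(b1,rmA), free(right)}, keep {ball_in(b3,rmD)}, require {carry(b1,right), robot_in(rmA)}
    → {ball_in(b3,rmD), carry(b1,right), robot_in(rmA)}
  through step 3 (go(rmC,rmA)): drop {robot_in(rmA)}, keep {ball_in(b3,rmD), carry(b1,right)}, require {robot_in(rmC)}
    → {ball_in(b3,rmD), carry(b1,right), robot_in(rmC)}
  through step 2 (go(rmA,rmC)): drop {robot_in(rmC)}, keep {ball_in(b3,rmD), carry(b1,right)}, require {robot_in(rmA)}
    → {ball_in(b3,rmD), carry(b1,right), robot_in(rmA)}
  through step 1 (pick(b1,rmA,right)): drop {carry(b1,right)}, keep {ball_in(b3,rmD), robot_in(rmA)}, require {ball_in(b1,rmA), free(right), robot_in(rmA)}
    → {ball_in(b1,rmA), ball_in(b3,rmD), free(right), robot_in(rmA)}

== RESULT ==
["ball_in(b1,rmA)", "ball_in(b3,rmD)", "free(right)", "robot_in(rmA)"]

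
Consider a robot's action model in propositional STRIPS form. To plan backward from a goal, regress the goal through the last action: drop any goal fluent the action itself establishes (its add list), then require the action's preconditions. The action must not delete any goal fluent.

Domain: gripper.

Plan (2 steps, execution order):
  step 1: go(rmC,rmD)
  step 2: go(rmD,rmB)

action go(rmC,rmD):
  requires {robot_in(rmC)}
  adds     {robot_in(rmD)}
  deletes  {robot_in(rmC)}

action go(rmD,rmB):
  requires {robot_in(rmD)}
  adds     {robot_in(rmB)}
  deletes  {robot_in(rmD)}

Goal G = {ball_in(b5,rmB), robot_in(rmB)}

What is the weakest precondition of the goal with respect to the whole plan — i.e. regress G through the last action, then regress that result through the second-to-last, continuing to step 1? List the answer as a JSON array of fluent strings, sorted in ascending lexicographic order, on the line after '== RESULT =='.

Work backward from the goal:
  through step 2 (go(rmD,rmB)): drop {robot_in(rmB)}, keep {ball_in(b5,rmB)}, require {robot_in(rmD)}
    → {ball_in(b5,rmB), robot_in(rmD)}
  through step 1 (go(rmC,rmD)): drop {robot_in(rmD)}, keep {ball_in(b5,rmB)}, require {robot_in(rmC)}
    → {ball_in(b5,rmB), robot_in(rmC)}

== RESULT ==
["ball_in(b5,rmB)", "robot_in(rmC)"]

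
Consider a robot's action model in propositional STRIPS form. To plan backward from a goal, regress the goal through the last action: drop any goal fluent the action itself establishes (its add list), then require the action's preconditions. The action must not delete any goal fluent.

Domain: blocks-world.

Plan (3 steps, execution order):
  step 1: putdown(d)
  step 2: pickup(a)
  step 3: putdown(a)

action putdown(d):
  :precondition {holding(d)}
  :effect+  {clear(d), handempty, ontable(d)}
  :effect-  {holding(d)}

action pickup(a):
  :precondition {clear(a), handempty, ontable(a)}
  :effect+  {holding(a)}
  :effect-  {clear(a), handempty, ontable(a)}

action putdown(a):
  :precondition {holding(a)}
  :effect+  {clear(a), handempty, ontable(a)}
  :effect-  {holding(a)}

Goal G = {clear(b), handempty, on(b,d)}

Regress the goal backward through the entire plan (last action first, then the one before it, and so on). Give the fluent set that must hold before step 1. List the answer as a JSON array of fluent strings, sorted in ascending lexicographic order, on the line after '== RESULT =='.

Work backward from the goal:
  through step 3 (putdown(a)): drop {handempty}, keep {clear(b), on(b,d)}, require {holding(a)}
    → {clear(b), holding(a), on(b,d)}
  through step 2 (pickup(a)): drop {holding(a)}, keep {clear(b), on(b,d)}, require {clear(a), handempty, ontable(a)}
    → {clear(a), clear(b), handempty, on(b,d), ontable(a)}
  through step 1 (putdown(d)): drop {handempty}, keep {clear(a), clear(b), on(b,d), ontable(a)}, require {holding(d)}
    → {clear(a), clear(b), holding(d), on(b,d), ontable(a)}

== RESULT ==
["clear(a)", "clear(b)", "holding(d)", "on(b,d)", "ontable(a)"]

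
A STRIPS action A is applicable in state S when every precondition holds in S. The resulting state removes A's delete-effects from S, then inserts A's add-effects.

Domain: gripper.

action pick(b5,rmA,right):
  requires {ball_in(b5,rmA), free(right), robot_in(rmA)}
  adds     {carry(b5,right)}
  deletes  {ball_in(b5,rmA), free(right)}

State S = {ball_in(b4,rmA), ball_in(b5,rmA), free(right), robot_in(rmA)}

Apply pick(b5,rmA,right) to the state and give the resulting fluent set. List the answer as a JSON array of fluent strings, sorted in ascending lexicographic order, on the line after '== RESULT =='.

Progress:
  pre ⊆ S: {ball_in(b5,rmA), free(right), robot_in(rmA)} ⊆ S  — applicable
  S \ del = {ball_in(b4,rmA), robot_in(rmA)}
  ∪ add   = {ball_in(b4,rmA), carry(b5,right), robot_in(rmA)}

== RESULT ==
["ball_in(b4,rmA)", "carry(b5,right)", "robot_in(rmA)"]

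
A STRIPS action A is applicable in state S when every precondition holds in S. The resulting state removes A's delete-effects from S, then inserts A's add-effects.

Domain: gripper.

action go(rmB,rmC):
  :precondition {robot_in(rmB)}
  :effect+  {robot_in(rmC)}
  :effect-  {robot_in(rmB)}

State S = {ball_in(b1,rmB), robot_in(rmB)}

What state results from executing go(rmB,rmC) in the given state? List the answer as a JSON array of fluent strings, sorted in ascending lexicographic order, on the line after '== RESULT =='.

Compute (S \ del) ∪ add:
  pre ⊆ S: {robot_in(rmB)} ⊆ S  — applicable
  S \ del = {ball_in(b1,rmB)}
  ∪ add   = {ball_in(b1,rmB), robot_in(rmC)}

== RESULT ==
["ball_in(b1,rmB)", "robot_in(rmC)"]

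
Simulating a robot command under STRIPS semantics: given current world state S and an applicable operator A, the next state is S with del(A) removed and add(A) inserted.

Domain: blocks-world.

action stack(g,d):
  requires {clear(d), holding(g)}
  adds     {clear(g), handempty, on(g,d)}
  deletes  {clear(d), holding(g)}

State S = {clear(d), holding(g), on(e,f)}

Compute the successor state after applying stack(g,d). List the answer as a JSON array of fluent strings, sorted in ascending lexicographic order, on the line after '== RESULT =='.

Progress:
  pre ⊆ S: {clear(d), holding(g)} ⊆ S  — applicable
  S \ del = {on(e,f)}
  ∪ add   = {clear(g), handempty, on(e,f), on(g,d)}

== RESULT ==
["clear(g)", "handempty", "on(e,f)", "on(g,d)"]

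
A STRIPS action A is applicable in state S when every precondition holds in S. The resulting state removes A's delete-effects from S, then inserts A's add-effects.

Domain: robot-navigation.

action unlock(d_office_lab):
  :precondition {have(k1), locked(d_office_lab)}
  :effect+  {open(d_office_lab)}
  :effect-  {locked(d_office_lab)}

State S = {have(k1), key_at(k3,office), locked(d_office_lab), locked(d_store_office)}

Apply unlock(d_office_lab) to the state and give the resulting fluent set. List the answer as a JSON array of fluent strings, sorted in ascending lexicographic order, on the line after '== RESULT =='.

Compute (S \ del) ∪ add:
  pre ⊆ S: {have(k1), locked(d_office_lab)} ⊆ S  — applicable
  S \ del = {have(k1), key_at(k3,office), locked(d_store_office)}
  ∪ add   = {have(k1), key_at(k3,office), locked(d_store_office), open(d_office_lab)}

== RESULT ==
["have(k1)", "key_at(k3,office)", "locked(d_store_office)", "open(d_office_lab)"]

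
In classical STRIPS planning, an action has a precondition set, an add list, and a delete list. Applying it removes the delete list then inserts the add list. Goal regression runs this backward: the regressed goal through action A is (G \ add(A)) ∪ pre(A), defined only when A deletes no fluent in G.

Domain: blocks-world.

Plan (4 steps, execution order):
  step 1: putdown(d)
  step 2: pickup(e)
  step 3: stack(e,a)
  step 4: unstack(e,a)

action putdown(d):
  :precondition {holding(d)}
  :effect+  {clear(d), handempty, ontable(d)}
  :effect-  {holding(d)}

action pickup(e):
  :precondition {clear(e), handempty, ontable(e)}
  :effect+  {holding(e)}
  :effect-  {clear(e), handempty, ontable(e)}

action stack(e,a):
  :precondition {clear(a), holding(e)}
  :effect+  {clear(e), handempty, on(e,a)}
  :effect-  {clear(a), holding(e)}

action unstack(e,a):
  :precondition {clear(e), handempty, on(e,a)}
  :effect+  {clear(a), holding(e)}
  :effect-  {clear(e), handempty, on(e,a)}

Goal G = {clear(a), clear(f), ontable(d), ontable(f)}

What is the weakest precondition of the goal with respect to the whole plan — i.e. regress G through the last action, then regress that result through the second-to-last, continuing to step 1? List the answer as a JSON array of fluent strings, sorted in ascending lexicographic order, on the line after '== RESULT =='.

Work backward from the goal:
  through step 4 (unstack(e,a)): drop {clear(a)}, keep {clear(f), ontable(d), ontable(f)}, require {clear(e), handempty, on(e,a)}
    → {clear(e), clear(f), handempty, on(e,a), ontable(d), ontable(f)}
  through step 3 (stack(e,a)): drop {clear(e), handempty, on(e,a)}, keep {clear(f), ontable(d), ontable(f)}, require {clear(a), holding(e)}
    → {clear(a), clear(f), holding(e), ontable(d), ontable(f)}
  through step 2 (pickup(e)): drop {holding(e)}, keep {clear(a), clear(f), ontable(d), ontable(f)}, require {clear(e), handempty, ontable(e)}
    → {clear(a), clear(e), clear(f), handempty, ontable(d), ontable(e), ontable(f)}
  through step 1 (putdown(d)): drop {handempty, ontable(d)}, keep {clear(a), clear(e), clear(f), ontable(e), ontable(f)}, require {holding(d)}
    → {clear(a), clear(e), clear(f), holding(d), ontable(e), ontable(f)}

== RESULT ==
["clear(a)", "clear(e)", "clear(f)", "holding(d)", "ontable(e)", "ontable(f)"]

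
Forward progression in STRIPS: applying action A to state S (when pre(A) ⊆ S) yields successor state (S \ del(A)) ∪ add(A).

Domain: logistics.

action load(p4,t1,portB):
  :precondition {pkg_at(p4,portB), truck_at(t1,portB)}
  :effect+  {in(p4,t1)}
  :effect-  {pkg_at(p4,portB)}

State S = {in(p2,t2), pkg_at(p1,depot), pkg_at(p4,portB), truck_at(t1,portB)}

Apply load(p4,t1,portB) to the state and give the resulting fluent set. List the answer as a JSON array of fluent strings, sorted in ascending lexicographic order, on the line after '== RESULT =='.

Progress:
  pre ⊆ S: {pkg_at(p4,portB), truck_at(t1,portB)} ⊆ S  — applicable
  S \ del = {in(p2,t2), pkg_at(p1,depot), truck_at(t1,portB)}
  ∪ add   = {in(p2,t2), in(p4,t1), pkg_at(p1,depot), truck_at(t1,portB)}

== RESULT ==
["in(p2,t2)", "in(p4,t1)", "pkg_at(p1,depot)", "truck_at(t1,portB)"]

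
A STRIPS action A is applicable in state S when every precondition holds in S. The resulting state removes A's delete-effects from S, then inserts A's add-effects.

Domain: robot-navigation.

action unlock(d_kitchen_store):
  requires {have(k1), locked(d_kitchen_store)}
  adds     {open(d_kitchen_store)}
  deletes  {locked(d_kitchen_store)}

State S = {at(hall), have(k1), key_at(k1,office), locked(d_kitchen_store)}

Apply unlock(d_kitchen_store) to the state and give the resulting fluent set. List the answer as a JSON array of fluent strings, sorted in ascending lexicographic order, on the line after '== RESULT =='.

Progress:
  pre ⊆ S: {have(k1), locked(d_kitchen_store)} ⊆ S  — applicable
  S \ del = {at(hall), have(k1), key_at(k1,office)}
  ∪ add   = {at(hall), have(k1), key_at(k1,office), open(d_kitchen_store)}

== RESULT ==
["at(hall)", "have(k1)", "key_at(k1,office)", "open(d_kitchen_store)"]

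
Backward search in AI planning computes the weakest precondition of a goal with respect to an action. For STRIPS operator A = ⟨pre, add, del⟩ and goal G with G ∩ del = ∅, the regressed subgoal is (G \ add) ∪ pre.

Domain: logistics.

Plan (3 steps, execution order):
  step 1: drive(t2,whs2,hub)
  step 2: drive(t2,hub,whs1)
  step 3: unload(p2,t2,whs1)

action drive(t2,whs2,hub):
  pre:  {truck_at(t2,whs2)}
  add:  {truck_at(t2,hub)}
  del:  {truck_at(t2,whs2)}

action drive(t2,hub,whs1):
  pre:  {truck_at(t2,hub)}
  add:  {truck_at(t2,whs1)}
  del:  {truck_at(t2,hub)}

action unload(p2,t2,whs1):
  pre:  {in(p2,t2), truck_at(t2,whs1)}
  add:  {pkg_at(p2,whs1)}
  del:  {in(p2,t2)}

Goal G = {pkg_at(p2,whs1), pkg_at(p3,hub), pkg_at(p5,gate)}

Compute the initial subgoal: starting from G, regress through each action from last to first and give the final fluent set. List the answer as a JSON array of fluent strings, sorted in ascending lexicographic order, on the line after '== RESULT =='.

Work backward from the goal:
  through step 3 (unload(p2,t2,whs1)): drop {pkg_at(p2,whs1)}, keep {pkg_at(p3,hub), pkg_at(p5,gate)}, require {in(p2,t2), truck_at(t2,whs1)}
    → {in(p2,t2), pkg_at(p3,hub), pkg_at(p5,gate), truck_at(t2,whs1)}
  through step 2 (drive(t2,hub,whs1)): drop {truck_at(t2,whs1)}, keep {in(p2,t2), pkg_at(p3,hub), pkg_at(p5,gate)}, require {truck_at(t2,hub)}
    → {in(p2,t2), pkg_at(p3,hub), pkg_at(p5,gate), truck_at(t2,hub)}
  through step 1 (drive(t2,whs2,hub)): drop {truck_at(t2,hub)}, keep {in(p2,t2), pkg_at(p3,hub), pkg_at(p5,gate)}, require {truck_at(t2,whs2)}
    → {in(p2,t2), pkg_at(p3,hub), pkg_at(p5,gate), truck_at(t2,whs2)}

== RESULT ==
["in(p2,t2)", "pkg_at(p3,hub)", "pkg_at(p5,gate)", "truck_at(t2,whs2)"]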